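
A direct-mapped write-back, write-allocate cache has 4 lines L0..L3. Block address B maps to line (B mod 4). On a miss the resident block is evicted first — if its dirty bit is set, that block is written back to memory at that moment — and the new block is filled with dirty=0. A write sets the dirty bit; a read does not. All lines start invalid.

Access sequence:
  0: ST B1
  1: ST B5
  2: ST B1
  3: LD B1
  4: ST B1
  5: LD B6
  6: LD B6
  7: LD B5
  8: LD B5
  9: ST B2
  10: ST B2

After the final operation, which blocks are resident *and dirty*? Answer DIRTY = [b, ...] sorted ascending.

DIRTY = [2]

  0 | W B1 → L1 miss [D]
  1 | W B5 → L1 miss wb→B1 [D]
  2 | W B1 → L1 miss wb→B5 [D]
  3 | R B1 → L1 hit [D]
  4 | W B1 → L1 hit [D]
  5 | R B6 → L2 miss [-]
  6 | R B6 → L2 hit [-]
  7 | R B5 → L1 miss wb→B1 [-]
  8 | R B5 → L1 hit [-]
  9 | W B2 → L2 miss [D]
  10 | W B2 → L2 hit [D]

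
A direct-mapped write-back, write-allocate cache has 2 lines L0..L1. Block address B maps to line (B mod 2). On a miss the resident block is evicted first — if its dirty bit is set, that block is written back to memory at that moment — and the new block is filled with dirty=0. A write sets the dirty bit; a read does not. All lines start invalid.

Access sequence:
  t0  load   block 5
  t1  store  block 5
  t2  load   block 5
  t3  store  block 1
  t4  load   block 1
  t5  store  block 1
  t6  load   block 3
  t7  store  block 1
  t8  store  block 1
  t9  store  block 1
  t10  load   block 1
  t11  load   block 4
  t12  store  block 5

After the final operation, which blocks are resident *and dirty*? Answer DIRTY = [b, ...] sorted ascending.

DIRTY = [5]

0: R B5 -> L1 miss  d=-]
1: W B5 -> L1 hit  d=D]
2: R B5 -> L1 hit  d=D]
3: W B1 -> L1 miss wb->B5  d=D]
4: R B1 -> L1 hit  d=D]
5: W B1 -> L1 hit  d=D]
6: R B3 -> L1 miss wb->B1  d=-]
7: W B1 -> L1 miss  d=D]
8: W B1 -> L1 hit  d=D]
9: W B1 -> L1 hit  d=D]
10: R B1 -> L1 hit  d=D]
11: R B4 -> L0 miss  d=-]
12: W B5 -> L1 miss wb->B1  d=D]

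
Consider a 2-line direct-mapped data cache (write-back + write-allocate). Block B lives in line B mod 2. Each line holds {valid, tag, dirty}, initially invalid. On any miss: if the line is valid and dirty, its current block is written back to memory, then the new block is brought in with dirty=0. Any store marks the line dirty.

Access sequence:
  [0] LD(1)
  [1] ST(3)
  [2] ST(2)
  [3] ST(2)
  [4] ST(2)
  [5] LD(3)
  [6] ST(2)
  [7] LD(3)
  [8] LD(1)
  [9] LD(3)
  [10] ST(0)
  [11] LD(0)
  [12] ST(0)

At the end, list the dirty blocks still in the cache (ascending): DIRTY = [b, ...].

0: R B1 → L1 miss [-]
1: W B3 → L1 miss [D]
2: W B2 → L0 miss [D]
3: W B2 → L0 hit [D]
4: W B2 → L0 hit [D]
5: R B3 → L1 hit [D]
6: W B2 → L0 hit [D]
7: R B3 → L1 hit [D]
8: R B1 → L1 miss wb→B3 [-]
9: R B3 → L1 miss [-]
10: W B0 → L0 miss wb→B2 [D]
11: R B0 → L0 hit [D]
12: W B0 → L0 hit [D]

DIRTY = [0]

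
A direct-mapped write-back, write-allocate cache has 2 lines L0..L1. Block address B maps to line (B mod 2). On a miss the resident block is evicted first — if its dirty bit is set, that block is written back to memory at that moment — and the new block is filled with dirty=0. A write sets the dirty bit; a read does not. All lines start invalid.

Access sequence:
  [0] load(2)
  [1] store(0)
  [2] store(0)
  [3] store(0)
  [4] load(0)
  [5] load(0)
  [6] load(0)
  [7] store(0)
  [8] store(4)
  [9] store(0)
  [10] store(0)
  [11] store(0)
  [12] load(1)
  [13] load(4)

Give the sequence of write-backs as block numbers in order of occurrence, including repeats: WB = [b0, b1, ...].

WB = [0, 4, 0]

  0 | R B2 → L0 miss [-]
  1 | W B0 → L0 miss [D]
  2 | W B0 → L0 hit [D]
  3 | W B0 → L0 hit [D]
  4 | R B0 → L0 hit [D]
  5 | R B0 → L0 hit [D]
  6 | R B0 → L0 hit [D]
  7 | W B0 → L0 hit [D]
  8 | W B4 → L0 miss wb→B0 [D]
  9 | W B0 → L0 miss wb→B4 [D]
  10 | W B0 → L0 hit [D]
  11 | W B0 → L0 hit [D]
  12 | R B1 → L1 miss [-]
  13 | R B4 → L0 miss wb→B0 [-]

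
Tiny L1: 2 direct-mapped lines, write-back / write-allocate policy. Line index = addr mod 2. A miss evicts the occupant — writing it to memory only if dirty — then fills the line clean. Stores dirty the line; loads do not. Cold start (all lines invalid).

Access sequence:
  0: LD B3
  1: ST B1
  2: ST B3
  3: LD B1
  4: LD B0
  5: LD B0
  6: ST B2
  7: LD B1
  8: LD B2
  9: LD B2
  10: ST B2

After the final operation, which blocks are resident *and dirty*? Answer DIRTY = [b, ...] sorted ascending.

0: R B3 -> L1 miss  d=-]
1: W B1 -> L1 miss  d=D]
2: W B3 -> L1 miss wb->B1  d=D]
3: R B1 -> L1 miss wb->B3  d=-]
4: R B0 -> L0 miss  d=-]
5: R B0 -> L0 hit  d=-]
6: W B2 -> L0 miss  d=D]
7: R B1 -> L1 hit  d=-]
8: R B2 -> L0 hit  d=D]
9: R B2 -> L0 hit  d=D]
10: W B2 -> L0 hit  d=D]

DIRTY = [2]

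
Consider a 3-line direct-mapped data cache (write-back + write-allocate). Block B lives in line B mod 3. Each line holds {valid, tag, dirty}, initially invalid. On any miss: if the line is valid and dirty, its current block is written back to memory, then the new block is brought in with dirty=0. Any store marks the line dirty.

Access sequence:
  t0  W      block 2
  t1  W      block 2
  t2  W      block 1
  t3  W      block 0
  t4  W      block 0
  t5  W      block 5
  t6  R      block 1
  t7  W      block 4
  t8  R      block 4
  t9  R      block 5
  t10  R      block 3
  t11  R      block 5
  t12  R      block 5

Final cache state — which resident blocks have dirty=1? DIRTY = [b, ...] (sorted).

0: W B2 → L2 miss [D]
1: W B2 → L2 hit [D]
2: W B1 → L1 miss [D]
3: W B0 → L0 miss [D]
4: W B0 → L0 hit [D]
5: W B5 → L2 miss wb→B2 [D]
6: R B1 → L1 hit [D]
7: W B4 → L1 miss wb→B1 [D]
8: R B4 → L1 hit [D]
9: R B5 → L2 hit [D]
10: R B3 → L0 miss wb→B0 [-]
11: R B5 → L2 hit [D]
12: R B5 → L2 hit [D]

DIRTY = [4, 5]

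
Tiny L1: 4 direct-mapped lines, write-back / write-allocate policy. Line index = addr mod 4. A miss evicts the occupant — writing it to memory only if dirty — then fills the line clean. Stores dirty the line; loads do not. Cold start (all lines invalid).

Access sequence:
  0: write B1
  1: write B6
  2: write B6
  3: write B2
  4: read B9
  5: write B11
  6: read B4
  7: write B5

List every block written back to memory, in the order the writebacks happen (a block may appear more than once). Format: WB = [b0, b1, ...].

0: W B1 → L1 miss [D]
1: W B6 → L2 miss [D]
2: W B6 → L2 hit [D]
3: W B2 → L2 miss wb→B6 [D]
4: R B9 → L1 miss wb→B1 [-]
5: W B11 → L3 miss [D]
6: R B4 → L0 miss [-]
7: W B5 → L1 miss [D]

WB = [6, 1]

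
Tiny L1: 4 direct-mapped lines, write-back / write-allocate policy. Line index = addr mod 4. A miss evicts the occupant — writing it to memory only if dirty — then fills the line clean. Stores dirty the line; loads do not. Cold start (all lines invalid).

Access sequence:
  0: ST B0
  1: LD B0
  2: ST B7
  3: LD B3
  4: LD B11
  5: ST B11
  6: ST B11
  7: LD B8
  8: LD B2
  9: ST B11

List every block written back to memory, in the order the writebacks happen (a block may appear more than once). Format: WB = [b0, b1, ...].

  0 | W B0 → L0 miss [D]
  1 | R B0 → L0 hit [D]
  2 | W B7 → L3 miss [D]
  3 | R B3 → L3 miss wb→B7 [-]
  4 | R B11 → L3 miss [-]
  5 | W B11 → L3 hit [D]
  6 | W B11 → L3 hit [D]
  7 | R B8 → L0 miss wb→B0 [-]
  8 | R B2 → L2 miss [-]
  9 | W B11 → L3 hit [D]

WB = [7, 0]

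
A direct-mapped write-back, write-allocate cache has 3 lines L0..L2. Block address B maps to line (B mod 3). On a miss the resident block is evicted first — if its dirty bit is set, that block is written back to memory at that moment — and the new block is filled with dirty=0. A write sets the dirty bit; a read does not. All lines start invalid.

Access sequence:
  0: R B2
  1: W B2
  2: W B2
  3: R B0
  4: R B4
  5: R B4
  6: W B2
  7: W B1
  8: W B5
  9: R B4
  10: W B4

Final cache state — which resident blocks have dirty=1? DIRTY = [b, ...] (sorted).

0: R B2 → L2 miss [-]
1: W B2 → L2 hit [D]
2: W B2 → L2 hit [D]
3: R B0 → L0 miss [-]
4: R B4 → L1 miss [-]
5: R B4 → L1 hit [-]
6: W B2 → L2 hit [D]
7: W B1 → L1 miss [D]
8: W B5 → L2 miss wb→B2 [D]
9: R B4 → L1 miss wb→B1 [-]
10: W B4 → L1 hit [D]

DIRTY = [4, 5]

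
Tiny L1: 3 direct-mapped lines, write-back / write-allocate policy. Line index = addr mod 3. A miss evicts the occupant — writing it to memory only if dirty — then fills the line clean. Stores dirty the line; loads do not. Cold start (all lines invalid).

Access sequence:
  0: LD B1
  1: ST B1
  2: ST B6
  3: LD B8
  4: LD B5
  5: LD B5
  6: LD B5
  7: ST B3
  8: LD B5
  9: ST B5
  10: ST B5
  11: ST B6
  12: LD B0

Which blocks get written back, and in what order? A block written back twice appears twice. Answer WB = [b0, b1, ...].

WB = [6, 3, 6]

  0 | R B1 → L1 miss [-]
  1 | W B1 → L1 hit [D]
  2 | W B6 → L0 miss [D]
  3 | R B8 → L2 miss [-]
  4 | R B5 → L2 miss [-]
  5 | R B5 → L2 hit [-]
  6 | R B5 → L2 hit [-]
  7 | W B3 → L0 miss wb→B6 [D]
  8 | R B5 → L2 hit [-]
  9 | W B5 → L2 hit [D]
  10 | W B5 → L2 hit [D]
  11 | W B6 → L0 miss wb→B3 [D]
  12 | R B0 → L0 miss wb→B6 [-]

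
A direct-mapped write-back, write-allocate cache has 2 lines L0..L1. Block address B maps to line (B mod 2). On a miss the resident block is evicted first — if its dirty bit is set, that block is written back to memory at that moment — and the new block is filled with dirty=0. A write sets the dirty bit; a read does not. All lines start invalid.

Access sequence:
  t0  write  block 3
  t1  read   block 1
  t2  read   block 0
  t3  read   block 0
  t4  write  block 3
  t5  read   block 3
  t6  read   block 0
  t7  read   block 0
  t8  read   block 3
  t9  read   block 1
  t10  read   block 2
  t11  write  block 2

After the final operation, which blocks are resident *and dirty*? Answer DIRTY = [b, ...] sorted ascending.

DIRTY = [2]

  0 | W B3 → L1 miss [D]
  1 | R B1 → L1 miss wb→B3 [-]
  2 | R B0 → L0 miss [-]
  3 | R B0 → L0 hit [-]
  4 | W B3 → L1 miss [D]
  5 | R B3 → L1 hit [D]
  6 | R B0 → L0 hit [-]
  7 | R B0 → L0 hit [-]
  8 | R B3 → L1 hit [D]
  9 | R B1 → L1 miss wb→B3 [-]
  10 | R B2 → L0 miss [-]
  11 | W B2 → L0 hit [D]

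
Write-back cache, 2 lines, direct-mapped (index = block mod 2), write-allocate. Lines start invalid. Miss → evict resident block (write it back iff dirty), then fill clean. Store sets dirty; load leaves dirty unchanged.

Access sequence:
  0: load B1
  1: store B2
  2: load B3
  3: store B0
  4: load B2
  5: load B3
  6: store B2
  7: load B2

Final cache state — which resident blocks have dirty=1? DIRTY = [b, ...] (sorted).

0: R B1 -> L1 miss  d=-]
1: W B2 -> L0 miss  d=D]
2: R B3 -> L1 miss  d=-]
3: W B0 -> L0 miss wb->B2  d=D]
4: R B2 -> L0 miss wb->B0  d=-]
5: R B3 -> L1 hit  d=-]
6: W B2 -> L0 hit  d=D]
7: R B2 -> L0 hit  d=D]

DIRTY = [2]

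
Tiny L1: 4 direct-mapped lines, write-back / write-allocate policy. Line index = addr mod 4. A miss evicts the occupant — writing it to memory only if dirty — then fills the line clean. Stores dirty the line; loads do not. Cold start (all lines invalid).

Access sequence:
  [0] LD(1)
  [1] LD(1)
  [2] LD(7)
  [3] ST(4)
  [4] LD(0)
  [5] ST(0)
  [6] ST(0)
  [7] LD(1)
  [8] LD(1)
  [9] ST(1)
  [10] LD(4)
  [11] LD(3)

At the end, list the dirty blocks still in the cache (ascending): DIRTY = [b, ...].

0: R B1 → L1 miss [-]
1: R B1 → L1 hit [-]
2: R B7 → L3 miss [-]
3: W B4 → L0 miss [D]
4: R B0 → L0 miss wb→B4 [-]
5: W B0 → L0 hit [D]
6: W B0 → L0 hit [D]
7: R B1 → L1 hit [-]
8: R B1 → L1 hit [-]
9: W B1 → L1 hit [D]
10: R B4 → L0 miss wb→B0 [-]
11: R B3 → L3 miss [-]

DIRTY = [1]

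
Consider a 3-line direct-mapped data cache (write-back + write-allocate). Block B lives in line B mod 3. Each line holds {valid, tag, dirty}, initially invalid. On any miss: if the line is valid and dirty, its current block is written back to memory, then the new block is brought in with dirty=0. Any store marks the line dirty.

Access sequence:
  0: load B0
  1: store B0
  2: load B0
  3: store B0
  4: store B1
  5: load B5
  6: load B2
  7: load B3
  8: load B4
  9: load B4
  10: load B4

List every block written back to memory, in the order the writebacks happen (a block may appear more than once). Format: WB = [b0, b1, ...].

WB = [0, 1]

0: R B0 → L0 miss [-]
1: W B0 → L0 hit [D]
2: R B0 → L0 hit [D]
3: W B0 → L0 hit [D]
4: W B1 → L1 miss [D]
5: R B5 → L2 miss [-]
6: R B2 → L2 miss [-]
7: R B3 → L0 miss wb→B0 [-]
8: R B4 → L1 miss wb→B1 [-]
9: R B4 → L1 hit [-]
10: R B4 → L1 hit [-]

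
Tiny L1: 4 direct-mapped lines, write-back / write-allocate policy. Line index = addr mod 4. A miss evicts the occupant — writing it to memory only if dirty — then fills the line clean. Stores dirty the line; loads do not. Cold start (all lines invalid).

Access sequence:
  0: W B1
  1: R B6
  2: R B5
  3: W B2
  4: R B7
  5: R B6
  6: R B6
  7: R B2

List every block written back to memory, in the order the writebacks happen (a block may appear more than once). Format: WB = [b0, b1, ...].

  0 | W B1 → L1 miss [D]
  1 | R B6 → L2 miss [-]
  2 | R B5 → L1 miss wb→B1 [-]
  3 | W B2 → L2 miss [D]
  4 | R B7 → L3 miss [-]
  5 | R B6 → L2 miss wb→B2 [-]
  6 | R B6 → L2 hit [-]
  7 | R B2 → L2 miss [-]

WB = [1, 2]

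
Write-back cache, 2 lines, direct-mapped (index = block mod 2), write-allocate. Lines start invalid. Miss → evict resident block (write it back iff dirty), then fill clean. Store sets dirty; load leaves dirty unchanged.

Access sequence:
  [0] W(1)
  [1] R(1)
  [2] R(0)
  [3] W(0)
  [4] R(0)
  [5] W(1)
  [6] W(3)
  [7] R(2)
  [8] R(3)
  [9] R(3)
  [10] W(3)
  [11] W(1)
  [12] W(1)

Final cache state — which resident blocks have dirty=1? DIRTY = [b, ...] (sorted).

0: W B1 -> L1 miss  d=D]
1: R B1 -> L1 hit  d=D]
2: R B0 -> L0 miss  d=-]
3: W B0 -> L0 hit  d=D]
4: R B0 -> L0 hit  d=D]
5: W B1 -> L1 hit  d=D]
6: W B3 -> L1 miss wb->B1  d=D]
7: R B2 -> L0 miss wb->B0  d=-]
8: R B3 -> L1 hit  d=D]
9: R B3 -> L1 hit  d=D]
10: W B3 -> L1 hit  d=D]
11: W B1 -> L1 miss wb->B3  d=D]
12: W B1 -> L1 hit  d=D]

DIRTY = [1]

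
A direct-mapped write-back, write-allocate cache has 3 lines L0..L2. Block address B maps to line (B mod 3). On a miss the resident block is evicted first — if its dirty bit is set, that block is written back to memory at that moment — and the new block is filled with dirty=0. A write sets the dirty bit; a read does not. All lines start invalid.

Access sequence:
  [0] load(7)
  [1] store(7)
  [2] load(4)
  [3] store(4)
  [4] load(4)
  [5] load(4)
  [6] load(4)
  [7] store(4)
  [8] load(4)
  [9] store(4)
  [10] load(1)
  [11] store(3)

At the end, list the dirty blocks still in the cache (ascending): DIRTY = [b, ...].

DIRTY = [3]

  0 | R B7 → L1 miss [-]
  1 | W B7 → L1 hit [D]
  2 | R B4 → L1 miss wb→B7 [-]
  3 | W B4 → L1 hit [D]
  4 | R B4 → L1 hit [D]
  5 | R B4 → L1 hit [D]
  6 | R B4 → L1 hit [D]
  7 | W B4 → L1 hit [D]
  8 | R B4 → L1 hit [D]
  9 | W B4 → L1 hit [D]
  10 | R B1 → L1 miss wb→B4 [-]
  11 | W B3 → L0 miss [D]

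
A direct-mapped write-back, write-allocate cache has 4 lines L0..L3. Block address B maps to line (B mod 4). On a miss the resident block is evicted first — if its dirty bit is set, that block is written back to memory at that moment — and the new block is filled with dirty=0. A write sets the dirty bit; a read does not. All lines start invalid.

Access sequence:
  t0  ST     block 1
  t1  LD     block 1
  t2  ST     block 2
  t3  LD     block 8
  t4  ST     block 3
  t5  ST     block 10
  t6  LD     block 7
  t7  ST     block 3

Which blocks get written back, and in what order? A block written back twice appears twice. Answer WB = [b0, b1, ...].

WB = [2, 3]

0: W B1 -> L1 miss  d=D]
1: R B1 -> L1 hit  d=D]
2: W B2 -> L2 miss  d=D]
3: R B8 -> L0 miss  d=-]
4: W B3 -> L3 miss  d=D]
5: W B10 -> L2 miss wb->B2  d=D]
6: R B7 -> L3 miss wb->B3  d=-]
7: W B3 -> L3 miss  d=D]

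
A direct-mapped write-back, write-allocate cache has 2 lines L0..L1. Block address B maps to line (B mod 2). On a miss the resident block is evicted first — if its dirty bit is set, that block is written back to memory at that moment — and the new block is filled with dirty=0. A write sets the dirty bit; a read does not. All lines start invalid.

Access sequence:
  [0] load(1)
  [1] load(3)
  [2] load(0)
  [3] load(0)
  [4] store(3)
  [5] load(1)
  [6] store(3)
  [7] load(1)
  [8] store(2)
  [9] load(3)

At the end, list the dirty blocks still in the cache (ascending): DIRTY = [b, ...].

DIRTY = [2]

0: R B1 -> L1 miss  d=-]
1: R B3 -> L1 miss  d=-]
2: R B0 -> L0 miss  d=-]
3: R B0 -> L0 hit  d=-]
4: W B3 -> L1 hit  d=D]
5: R B1 -> L1 miss wb->B3  d=-]
6: W B3 -> L1 miss  d=D]
7: R B1 -> L1 miss wb->B3  d=-]
8: W B2 -> L0 miss  d=D]
9: R B3 -> L1 miss  d=-]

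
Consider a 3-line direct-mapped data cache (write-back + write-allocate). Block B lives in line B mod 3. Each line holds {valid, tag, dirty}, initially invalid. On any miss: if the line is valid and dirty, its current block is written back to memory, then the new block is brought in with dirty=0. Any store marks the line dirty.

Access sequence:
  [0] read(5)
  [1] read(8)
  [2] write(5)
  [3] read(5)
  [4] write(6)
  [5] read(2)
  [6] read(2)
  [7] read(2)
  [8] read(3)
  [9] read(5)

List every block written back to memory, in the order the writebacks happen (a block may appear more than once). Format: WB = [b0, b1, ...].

  0 | R B5 → L2 miss [-]
  1 | R B8 → L2 miss [-]
  2 | W B5 → L2 miss [D]
  3 | R B5 → L2 hit [D]
  4 | W B6 → L0 miss [D]
  5 | R B2 → L2 miss wb→B5 [-]
  6 | R B2 → L2 hit [-]
  7 | R B2 → L2 hit [-]
  8 | R B3 → L0 miss wb→B6 [-]
  9 | R B5 → L2 miss [-]

WB = [5, 6]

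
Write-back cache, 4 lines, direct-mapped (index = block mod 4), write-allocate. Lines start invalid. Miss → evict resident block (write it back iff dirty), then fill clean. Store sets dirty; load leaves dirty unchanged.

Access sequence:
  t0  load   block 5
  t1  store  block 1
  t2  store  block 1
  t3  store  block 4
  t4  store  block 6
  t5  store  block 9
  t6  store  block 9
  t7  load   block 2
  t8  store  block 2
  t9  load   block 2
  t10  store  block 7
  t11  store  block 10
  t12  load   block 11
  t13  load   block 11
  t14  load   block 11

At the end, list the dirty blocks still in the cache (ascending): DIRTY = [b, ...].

0: R B5 → L1 miss [-]
1: W B1 → L1 miss [D]
2: W B1 → L1 hit [D]
3: W B4 → L0 miss [D]
4: W B6 → L2 miss [D]
5: W B9 → L1 miss wb→B1 [D]
6: W B9 → L1 hit [D]
7: R B2 → L2 miss wb→B6 [-]
8: W B2 → L2 hit [D]
9: R B2 → L2 hit [D]
10: W B7 → L3 miss [D]
11: W B10 → L2 miss wb→B2 [D]
12: R B11 → L3 miss wb→B7 [-]
13: R B11 → L3 hit [-]
14: R B11 → L3 hit [-]

DIRTY = [4, 9, 10]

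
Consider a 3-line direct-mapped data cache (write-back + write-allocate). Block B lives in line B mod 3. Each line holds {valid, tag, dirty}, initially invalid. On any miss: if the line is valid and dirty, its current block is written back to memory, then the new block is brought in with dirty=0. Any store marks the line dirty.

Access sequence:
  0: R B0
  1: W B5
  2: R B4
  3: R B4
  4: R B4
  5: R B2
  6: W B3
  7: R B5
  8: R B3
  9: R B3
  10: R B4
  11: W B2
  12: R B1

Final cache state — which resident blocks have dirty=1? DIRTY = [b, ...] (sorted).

DIRTY = [2, 3]

0: R B0 -> L0 miss  d=-]
1: W B5 -> L2 miss  d=D]
2: R B4 -> L1 miss  d=-]
3: R B4 -> L1 hit  d=-]
4: R B4 -> L1 hit  d=-]
5: R B2 -> L2 miss wb->B5  d=-]
6: W B3 -> L0 miss  d=D]
7: R B5 -> L2 miss  d=-]
8: R B3 -> L0 hit  d=D]
9: R B3 -> L0 hit  d=D]
10: R B4 -> L1 hit  d=-]
11: W B2 -> L2 miss  d=D]
12: R B1 -> L1 miss  d=-]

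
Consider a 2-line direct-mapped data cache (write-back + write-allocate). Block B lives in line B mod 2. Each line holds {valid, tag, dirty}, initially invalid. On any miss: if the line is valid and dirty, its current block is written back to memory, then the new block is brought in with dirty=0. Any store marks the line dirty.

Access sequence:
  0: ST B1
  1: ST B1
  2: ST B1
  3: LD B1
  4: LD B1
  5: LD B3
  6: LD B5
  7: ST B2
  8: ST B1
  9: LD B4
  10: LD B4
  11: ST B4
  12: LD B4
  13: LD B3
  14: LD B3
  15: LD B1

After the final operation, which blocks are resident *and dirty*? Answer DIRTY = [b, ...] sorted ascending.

  0 | W B1 → L1 miss [D]
  1 | W B1 → L1 hit [D]
  2 | W B1 → L1 hit [D]
  3 | R B1 → L1 hit [D]
  4 | R B1 → L1 hit [D]
  5 | R B3 → L1 miss wb→B1 [-]
  6 | R B5 → L1 miss [-]
  7 | W B2 → L0 miss [D]
  8 | W B1 → L1 miss [D]
  9 | R B4 → L0 miss wb→B2 [-]
  10 | R B4 → L0 hit [-]
  11 | W B4 → L0 hit [D]
  12 | R B4 → L0 hit [D]
  13 | R B3 → L1 miss wb→B1 [-]
  14 | R B3 → L1 hit [-]
  15 | R B1 → L1 miss [-]

DIRTY = [4]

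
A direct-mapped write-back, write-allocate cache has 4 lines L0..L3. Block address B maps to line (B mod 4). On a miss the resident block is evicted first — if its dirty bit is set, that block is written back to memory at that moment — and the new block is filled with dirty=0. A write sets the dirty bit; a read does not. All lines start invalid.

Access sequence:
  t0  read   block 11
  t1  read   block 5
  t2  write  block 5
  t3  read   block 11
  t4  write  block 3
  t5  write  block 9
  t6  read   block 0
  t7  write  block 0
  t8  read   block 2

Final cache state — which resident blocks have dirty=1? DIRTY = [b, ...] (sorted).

DIRTY = [0, 3, 9]

  0 | R B11 → L3 miss [-]
  1 | R B5 → L1 miss [-]
  2 | W B5 → L1 hit [D]
  3 | R B11 → L3 hit [-]
  4 | W B3 → L3 miss [D]
  5 | W B9 → L1 miss wb→B5 [D]
  6 | R B0 → L0 miss [-]
  7 | W B0 → L0 hit [D]
  8 | R B2 → L2 miss [-]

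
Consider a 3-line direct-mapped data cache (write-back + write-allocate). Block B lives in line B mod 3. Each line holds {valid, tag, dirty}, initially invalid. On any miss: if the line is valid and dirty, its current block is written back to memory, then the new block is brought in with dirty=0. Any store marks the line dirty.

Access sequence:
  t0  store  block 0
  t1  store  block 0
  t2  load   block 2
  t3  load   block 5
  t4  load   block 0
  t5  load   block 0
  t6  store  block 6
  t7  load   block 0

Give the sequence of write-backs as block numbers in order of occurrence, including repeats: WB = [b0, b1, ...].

  0 | W B0 → L0 miss [D]
  1 | W B0 → L0 hit [D]
  2 | R B2 → L2 miss [-]
  3 | R B5 → L2 miss [-]
  4 | R B0 → L0 hit [D]
  5 | R B0 → L0 hit [D]
  6 | W B6 → L0 miss wb→B0 [D]
  7 | R B0 → L0 miss wb→B6 [-]

WB = [0, 6]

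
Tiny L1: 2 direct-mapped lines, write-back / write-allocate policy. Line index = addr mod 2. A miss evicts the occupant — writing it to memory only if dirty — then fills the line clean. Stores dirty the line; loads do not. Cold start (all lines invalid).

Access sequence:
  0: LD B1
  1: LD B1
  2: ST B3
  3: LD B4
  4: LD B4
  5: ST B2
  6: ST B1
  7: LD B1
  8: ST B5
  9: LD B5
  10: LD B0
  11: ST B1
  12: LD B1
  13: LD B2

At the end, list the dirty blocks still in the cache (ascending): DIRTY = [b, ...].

0: R B1 → L1 miss [-]
1: R B1 → L1 hit [-]
2: W B3 → L1 miss [D]
3: R B4 → L0 miss [-]
4: R B4 → L0 hit [-]
5: W B2 → L0 miss [D]
6: W B1 → L1 miss wb→B3 [D]
7: R B1 → L1 hit [D]
8: W B5 → L1 miss wb→B1 [D]
9: R B5 → L1 hit [D]
10: R B0 → L0 miss wb→B2 [-]
11: W B1 → L1 miss wb→B5 [D]
12: R B1 → L1 hit [D]
13: R B2 → L0 miss [-]

DIRTY = [1]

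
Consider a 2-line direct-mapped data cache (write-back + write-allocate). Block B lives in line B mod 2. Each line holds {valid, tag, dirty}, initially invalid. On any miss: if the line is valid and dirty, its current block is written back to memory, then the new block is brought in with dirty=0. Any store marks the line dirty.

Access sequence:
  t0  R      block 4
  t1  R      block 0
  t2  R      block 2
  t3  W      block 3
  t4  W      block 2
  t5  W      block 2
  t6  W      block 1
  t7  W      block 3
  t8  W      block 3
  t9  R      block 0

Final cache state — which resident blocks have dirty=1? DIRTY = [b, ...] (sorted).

  0 | R B4 → L0 miss [-]
  1 | R B0 → L0 miss [-]
  2 | R B2 → L0 miss [-]
  3 | W B3 → L1 miss [D]
  4 | W B2 → L0 hit [D]
  5 | W B2 → L0 hit [D]
  6 | W B1 → L1 miss wb→B3 [D]
  7 | W B3 → L1 miss wb→B1 [D]
  8 | W B3 → L1 hit [D]
  9 | R B0 → L0 miss wb→B2 [-]

DIRTY = [3]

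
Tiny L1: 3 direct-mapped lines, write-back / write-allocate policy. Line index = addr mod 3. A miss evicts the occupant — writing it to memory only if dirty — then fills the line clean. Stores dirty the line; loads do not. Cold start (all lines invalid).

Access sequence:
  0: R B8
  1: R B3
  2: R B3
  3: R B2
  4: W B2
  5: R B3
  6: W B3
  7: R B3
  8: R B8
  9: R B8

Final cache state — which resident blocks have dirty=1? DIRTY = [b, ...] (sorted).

DIRTY = [3]

0: R B8 -> L2 miss  d=-]
1: R B3 -> L0 miss  d=-]
2: R B3 -> L0 hit  d=-]
3: R B2 -> L2 miss  d=-]
4: W B2 -> L2 hit  d=D]
5: R B3 -> L0 hit  d=-]
6: W B3 -> L0 hit  d=D]
7: R B3 -> L0 hit  d=D]
8: R B8 -> L2 miss wb->B2  d=-]
9: R B8 -> L2 hit  d=-]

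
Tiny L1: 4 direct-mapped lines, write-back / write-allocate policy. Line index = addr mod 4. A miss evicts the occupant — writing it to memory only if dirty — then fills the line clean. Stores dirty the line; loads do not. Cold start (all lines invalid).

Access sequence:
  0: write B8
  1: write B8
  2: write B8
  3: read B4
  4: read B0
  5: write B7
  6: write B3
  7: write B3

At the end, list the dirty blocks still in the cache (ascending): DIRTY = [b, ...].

DIRTY = [3]

  0 | W B8 → L0 miss [D]
  1 | W B8 → L0 hit [D]
  2 | W B8 → L0 hit [D]
  3 | R B4 → L0 miss wb→B8 [-]
  4 | R B0 → L0 miss [-]
  5 | W B7 → L3 miss [D]
  6 | W B3 → L3 miss wb→B7 [D]
  7 | W B3 → L3 hit [D]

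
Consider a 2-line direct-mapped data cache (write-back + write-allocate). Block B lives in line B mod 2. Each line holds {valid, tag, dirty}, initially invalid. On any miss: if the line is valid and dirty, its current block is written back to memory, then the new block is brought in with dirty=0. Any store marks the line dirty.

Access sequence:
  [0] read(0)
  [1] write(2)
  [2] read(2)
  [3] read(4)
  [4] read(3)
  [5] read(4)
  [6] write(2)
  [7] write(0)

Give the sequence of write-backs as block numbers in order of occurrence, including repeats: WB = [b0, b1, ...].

0: R B0 → L0 miss [-]
1: W B2 → L0 miss [D]
2: R B2 → L0 hit [D]
3: R B4 → L0 miss wb→B2 [-]
4: R B3 → L1 miss [-]
5: R B4 → L0 hit [-]
6: W B2 → L0 miss [D]
7: W B0 → L0 miss wb→B2 [D]

WB = [2, 2]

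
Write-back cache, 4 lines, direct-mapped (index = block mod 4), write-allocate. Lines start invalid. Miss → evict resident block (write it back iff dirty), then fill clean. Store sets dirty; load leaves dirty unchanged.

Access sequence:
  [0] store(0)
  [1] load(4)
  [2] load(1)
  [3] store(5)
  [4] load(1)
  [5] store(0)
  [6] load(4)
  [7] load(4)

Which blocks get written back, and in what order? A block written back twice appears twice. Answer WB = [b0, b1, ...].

0: W B0 → L0 miss [D]
1: R B4 → L0 miss wb→B0 [-]
2: R B1 → L1 miss [-]
3: W B5 → L1 miss [D]
4: R B1 → L1 miss wb→B5 [-]
5: W B0 → L0 miss [D]
6: R B4 → L0 miss wb→B0 [-]
7: R B4 → L0 hit [-]

WB = [0, 5, 0]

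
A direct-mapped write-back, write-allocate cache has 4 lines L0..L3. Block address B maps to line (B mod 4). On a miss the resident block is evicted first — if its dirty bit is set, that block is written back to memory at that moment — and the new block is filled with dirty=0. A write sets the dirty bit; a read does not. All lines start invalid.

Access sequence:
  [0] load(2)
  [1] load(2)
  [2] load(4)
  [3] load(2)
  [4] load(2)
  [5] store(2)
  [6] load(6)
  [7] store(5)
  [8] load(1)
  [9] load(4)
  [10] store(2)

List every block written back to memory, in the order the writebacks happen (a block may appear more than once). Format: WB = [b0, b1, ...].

0: R B2 -> L2 miss  d=-]
1: R B2 -> L2 hit  d=-]
2: R B4 -> L0 miss  d=-]
3: R B2 -> L2 hit  d=-]
4: R B2 -> L2 hit  d=-]
5: W B2 -> L2 hit  d=D]
6: R B6 -> L2 miss wb->B2  d=-]
7: W B5 -> L1 miss  d=D]
8: R B1 -> L1 miss wb->B5  d=-]
9: R B4 -> L0 hit  d=-]
10: W B2 -> L2 miss  d=D]

WB = [2, 5]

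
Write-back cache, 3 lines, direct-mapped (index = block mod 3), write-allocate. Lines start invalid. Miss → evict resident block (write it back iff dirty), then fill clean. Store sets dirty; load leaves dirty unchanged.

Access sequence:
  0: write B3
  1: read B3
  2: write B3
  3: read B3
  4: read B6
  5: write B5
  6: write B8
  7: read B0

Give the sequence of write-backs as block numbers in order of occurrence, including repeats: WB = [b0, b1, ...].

WB = [3, 5]

  0 | W B3 → L0 miss [D]
  1 | R B3 → L0 hit [D]
  2 | W B3 → L0 hit [D]
  3 | R B3 → L0 hit [D]
  4 | R B6 → L0 miss wb→B3 [-]
  5 | W B5 → L2 miss [D]
  6 | W B8 → L2 miss wb→B5 [D]
  7 | R B0 → L0 miss [-]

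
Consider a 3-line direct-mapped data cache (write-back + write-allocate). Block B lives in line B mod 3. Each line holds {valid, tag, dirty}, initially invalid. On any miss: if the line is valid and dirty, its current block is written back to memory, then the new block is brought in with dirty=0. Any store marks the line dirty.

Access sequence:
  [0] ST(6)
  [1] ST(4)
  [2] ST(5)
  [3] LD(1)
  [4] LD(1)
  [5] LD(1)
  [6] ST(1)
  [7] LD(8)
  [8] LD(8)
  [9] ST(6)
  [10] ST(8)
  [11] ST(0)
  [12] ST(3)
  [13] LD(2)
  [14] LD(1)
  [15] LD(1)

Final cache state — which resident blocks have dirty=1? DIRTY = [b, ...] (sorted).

DIRTY = [1, 3]

0: W B6 → L0 miss [D]
1: W B4 → L1 miss [D]
2: W B5 → L2 miss [D]
3: R B1 → L1 miss wb→B4 [-]
4: R B1 → L1 hit [-]
5: R B1 → L1 hit [-]
6: W B1 → L1 hit [D]
7: R B8 → L2 miss wb→B5 [-]
8: R B8 → L2 hit [-]
9: W B6 → L0 hit [D]
10: W B8 → L2 hit [D]
11: W B0 → L0 miss wb→B6 [D]
12: W B3 → L0 miss wb→B0 [D]
13: R B2 → L2 miss wb→B8 [-]
14: R B1 → L1 hit [D]
15: R B1 → L1 hit [D]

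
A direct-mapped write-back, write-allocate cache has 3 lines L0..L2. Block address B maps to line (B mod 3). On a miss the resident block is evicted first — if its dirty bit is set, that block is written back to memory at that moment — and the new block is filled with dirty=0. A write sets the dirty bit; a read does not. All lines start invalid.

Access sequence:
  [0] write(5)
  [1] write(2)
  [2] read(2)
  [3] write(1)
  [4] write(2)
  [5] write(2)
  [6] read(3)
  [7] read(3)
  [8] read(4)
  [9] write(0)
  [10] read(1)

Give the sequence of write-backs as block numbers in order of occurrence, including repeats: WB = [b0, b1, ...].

WB = [5, 1]

0: W B5 -> L2 miss  d=D]
1: W B2 -> L2 miss wb->B5  d=D]
2: R B2 -> L2 hit  d=D]
3: W B1 -> L1 miss  d=D]
4: W B2 -> L2 hit  d=D]
5: W B2 -> L2 hit  d=D]
6: R B3 -> L0 miss  d=-]
7: R B3 -> L0 hit  d=-]
8: R B4 -> L1 miss wb->B1  d=-]
9: W B0 -> L0 miss  d=D]
10: R B1 -> L1 miss  d=-]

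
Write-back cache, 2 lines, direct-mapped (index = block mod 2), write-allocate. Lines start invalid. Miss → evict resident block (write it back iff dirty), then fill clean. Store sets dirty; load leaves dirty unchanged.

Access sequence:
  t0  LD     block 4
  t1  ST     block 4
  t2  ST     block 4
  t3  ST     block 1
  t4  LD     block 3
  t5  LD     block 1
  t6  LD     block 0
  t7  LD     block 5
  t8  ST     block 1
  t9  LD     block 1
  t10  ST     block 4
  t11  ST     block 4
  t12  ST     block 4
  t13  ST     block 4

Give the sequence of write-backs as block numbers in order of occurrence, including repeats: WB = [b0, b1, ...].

0: R B4 -> L0 miss  d=-]
1: W B4 -> L0 hit  d=D]
2: W B4 -> L0 hit  d=D]
3: W B1 -> L1 miss  d=D]
4: R B3 -> L1 miss wb->B1  d=-]
5: R B1 -> L1 miss  d=-]
6: R B0 -> L0 miss wb->B4  d=-]
7: R B5 -> L1 miss  d=-]
8: W B1 -> L1 miss  d=D]
9: R B1 -> L1 hit  d=D]
10: W B4 -> L0 miss  d=D]
11: W B4 -> L0 hit  d=D]
12: W B4 -> L0 hit  d=D]
13: W B4 -> L0 hit  d=D]

WB = [1, 4]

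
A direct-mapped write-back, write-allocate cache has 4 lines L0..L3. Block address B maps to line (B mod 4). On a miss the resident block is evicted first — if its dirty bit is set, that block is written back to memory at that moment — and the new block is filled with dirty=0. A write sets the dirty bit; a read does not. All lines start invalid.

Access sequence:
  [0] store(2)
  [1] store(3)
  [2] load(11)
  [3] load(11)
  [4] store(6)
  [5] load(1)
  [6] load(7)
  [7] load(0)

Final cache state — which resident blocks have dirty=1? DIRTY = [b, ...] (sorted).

DIRTY = [6]

0: W B2 → L2 miss [D]
1: W B3 → L3 miss [D]
2: R B11 → L3 miss wb→B3 [-]
3: R B11 → L3 hit [-]
4: W B6 → L2 miss wb→B2 [D]
5: R B1 → L1 miss [-]
6: R B7 → L3 miss [-]
7: R B0 → L0 miss [-]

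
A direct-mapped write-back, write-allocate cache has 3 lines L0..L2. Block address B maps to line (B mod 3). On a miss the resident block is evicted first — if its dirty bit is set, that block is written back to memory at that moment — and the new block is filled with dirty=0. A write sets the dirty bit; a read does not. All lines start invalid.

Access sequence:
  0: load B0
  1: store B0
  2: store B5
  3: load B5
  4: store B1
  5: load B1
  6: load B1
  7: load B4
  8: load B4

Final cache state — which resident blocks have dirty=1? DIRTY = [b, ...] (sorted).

0: R B0 → L0 miss [-]
1: W B0 → L0 hit [D]
2: W B5 → L2 miss [D]
3: R B5 → L2 hit [D]
4: W B1 → L1 miss [D]
5: R B1 → L1 hit [D]
6: R B1 → L1 hit [D]
7: R B4 → L1 miss wb→B1 [-]
8: R B4 → L1 hit [-]

DIRTY = [0, 5]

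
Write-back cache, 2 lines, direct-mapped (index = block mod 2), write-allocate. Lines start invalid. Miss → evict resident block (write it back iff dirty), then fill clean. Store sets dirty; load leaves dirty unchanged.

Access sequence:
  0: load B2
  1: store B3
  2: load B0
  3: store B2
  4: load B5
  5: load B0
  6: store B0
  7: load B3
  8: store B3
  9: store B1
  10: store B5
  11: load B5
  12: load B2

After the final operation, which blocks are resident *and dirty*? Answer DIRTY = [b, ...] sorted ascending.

DIRTY = [5]

  0 | R B2 → L0 miss [-]
  1 | W B3 → L1 miss [D]
  2 | R B0 → L0 miss [-]
  3 | W B2 → L0 miss [D]
  4 | R B5 → L1 miss wb→B3 [-]
  5 | R B0 → L0 miss wb→B2 [-]
  6 | W B0 → L0 hit [D]
  7 | R B3 → L1 miss [-]
  8 | W B3 → L1 hit [D]
  9 | W B1 → L1 miss wb→B3 [D]
  10 | W B5 → L1 miss wb→B1 [D]
  11 | R B5 → L1 hit [D]
  12 | R B2 → L0 miss wb→B0 [-]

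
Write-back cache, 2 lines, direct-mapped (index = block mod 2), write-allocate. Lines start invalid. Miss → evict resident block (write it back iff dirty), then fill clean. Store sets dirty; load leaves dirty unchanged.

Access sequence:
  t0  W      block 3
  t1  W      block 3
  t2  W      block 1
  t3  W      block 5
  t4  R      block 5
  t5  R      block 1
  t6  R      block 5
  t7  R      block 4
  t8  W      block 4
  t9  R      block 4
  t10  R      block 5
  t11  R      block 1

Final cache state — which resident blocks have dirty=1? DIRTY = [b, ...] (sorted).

DIRTY = [4]

0: W B3 -> L1 miss  d=D]
1: W B3 -> L1 hit  d=D]
2: W B1 -> L1 miss wb->B3  d=D]
3: W B5 -> L1 miss wb->B1  d=D]
4: R B5 -> L1 hit  d=D]
5: R B1 -> L1 miss wb->B5  d=-]
6: R B5 -> L1 miss  d=-]
7: R B4 -> L0 miss  d=-]
8: W B4 -> L0 hit  d=D]
9: R B4 -> L0 hit  d=D]
10: R B5 -> L1 hit  d=-]
11: R B1 -> L1 miss  d=-]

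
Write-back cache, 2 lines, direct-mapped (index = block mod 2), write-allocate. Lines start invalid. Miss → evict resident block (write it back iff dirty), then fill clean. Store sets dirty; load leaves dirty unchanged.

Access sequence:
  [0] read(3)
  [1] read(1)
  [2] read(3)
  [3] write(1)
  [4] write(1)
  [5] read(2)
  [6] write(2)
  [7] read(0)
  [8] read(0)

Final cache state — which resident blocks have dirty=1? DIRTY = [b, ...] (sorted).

0: R B3 → L1 miss [-]
1: R B1 → L1 miss [-]
2: R B3 → L1 miss [-]
3: W B1 → L1 miss [D]
4: W B1 → L1 hit [D]
5: R B2 → L0 miss [-]
6: W B2 → L0 hit [D]
7: R B0 → L0 miss wb→B2 [-]
8: R B0 → L0 hit [-]

DIRTY = [1]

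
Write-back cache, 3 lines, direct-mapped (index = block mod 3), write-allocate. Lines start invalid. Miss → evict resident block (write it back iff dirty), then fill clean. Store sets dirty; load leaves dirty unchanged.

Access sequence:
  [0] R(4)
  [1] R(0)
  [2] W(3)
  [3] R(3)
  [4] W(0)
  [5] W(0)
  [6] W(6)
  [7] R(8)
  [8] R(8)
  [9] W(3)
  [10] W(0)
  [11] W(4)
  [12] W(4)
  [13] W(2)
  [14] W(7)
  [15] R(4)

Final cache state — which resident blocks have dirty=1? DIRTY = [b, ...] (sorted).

0: R B4 → L1 miss [-]
1: R B0 → L0 miss [-]
2: W B3 → L0 miss [D]
3: R B3 → L0 hit [D]
4: W B0 → L0 miss wb→B3 [D]
5: W B0 → L0 hit [D]
6: W B6 → L0 miss wb→B0 [D]
7: R B8 → L2 miss [-]
8: R B8 → L2 hit [-]
9: W B3 → L0 miss wb→B6 [D]
10: W B0 → L0 miss wb→B3 [D]
11: W B4 → L1 hit [D]
12: W B4 → L1 hit [D]
13: W B2 → L2 miss [D]
14: W B7 → L1 miss wb→B4 [D]
15: R B4 → L1 miss wb→B7 [-]

DIRTY = [0, 2]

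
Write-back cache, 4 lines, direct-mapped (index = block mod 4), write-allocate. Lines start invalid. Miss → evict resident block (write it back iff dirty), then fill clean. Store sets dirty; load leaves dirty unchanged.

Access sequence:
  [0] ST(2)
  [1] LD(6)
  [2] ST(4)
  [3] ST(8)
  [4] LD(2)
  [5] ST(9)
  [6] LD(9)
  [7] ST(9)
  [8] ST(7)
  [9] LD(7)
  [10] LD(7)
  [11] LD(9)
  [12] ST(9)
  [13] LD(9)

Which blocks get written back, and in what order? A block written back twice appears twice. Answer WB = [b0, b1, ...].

WB = [2, 4]

0: W B2 -> L2 miss  d=D]
1: R B6 -> L2 miss wb->B2  d=-]
2: W B4 -> L0 miss  d=D]
3: W B8 -> L0 miss wb->B4  d=D]
4: R B2 -> L2 miss  d=-]
5: W B9 -> L1 miss  d=D]
6: R B9 -> L1 hit  d=D]
7: W B9 -> L1 hit  d=D]
8: W B7 -> L3 miss  d=D]
9: R B7 -> L3 hit  d=D]
10: R B7 -> L3 hit  d=D]
11: R B9 -> L1 hit  d=D]
12: W B9 -> L1 hit  d=D]
13: R B9 -> L1 hit  d=D]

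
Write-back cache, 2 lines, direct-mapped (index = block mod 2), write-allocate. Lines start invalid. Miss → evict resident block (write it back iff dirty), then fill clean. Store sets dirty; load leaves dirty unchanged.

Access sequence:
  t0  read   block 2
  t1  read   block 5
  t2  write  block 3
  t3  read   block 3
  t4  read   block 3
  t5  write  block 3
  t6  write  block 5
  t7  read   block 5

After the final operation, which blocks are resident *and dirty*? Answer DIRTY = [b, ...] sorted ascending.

DIRTY = [5]

  0 | R B2 → L0 miss [-]
  1 | R B5 → L1 miss [-]
  2 | W B3 → L1 miss [D]
  3 | R B3 → L1 hit [D]
  4 | R B3 → L1 hit [D]
  5 | W B3 → L1 hit [D]
  6 | W B5 → L1 miss wb→B3 [D]
  7 | R B5 → L1 hit [D]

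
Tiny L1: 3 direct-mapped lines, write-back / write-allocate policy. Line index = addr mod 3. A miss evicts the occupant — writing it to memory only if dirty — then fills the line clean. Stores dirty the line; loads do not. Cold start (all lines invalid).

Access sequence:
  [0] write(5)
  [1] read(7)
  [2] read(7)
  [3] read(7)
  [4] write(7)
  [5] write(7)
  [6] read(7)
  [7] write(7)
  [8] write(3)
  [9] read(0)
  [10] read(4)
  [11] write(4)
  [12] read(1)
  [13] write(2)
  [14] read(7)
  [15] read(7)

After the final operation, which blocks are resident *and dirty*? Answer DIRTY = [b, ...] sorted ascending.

0: W B5 -> L2 miss  d=D]
1: R B7 -> L1 miss  d=-]
2: R B7 -> L1 hit  d=-]
3: R B7 -> L1 hit  d=-]
4: W B7 -> L1 hit  d=D]
5: W B7 -> L1 hit  d=D]
6: R B7 -> L1 hit  d=D]
7: W B7 -> L1 hit  d=D]
8: W B3 -> L0 miss  d=D]
9: R B0 -> L0 miss wb->B3  d=-]
10: R B4 -> L1 miss wb->B7  d=-]
11: W B4 -> L1 hit  d=D]
12: R B1 -> L1 miss wb->B4  d=-]
13: W B2 -> L2 miss wb->B5  d=D]
14: R B7 -> L1 miss  d=-]
15: R B7 -> L1 hit  d=-]

DIRTY = [2]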